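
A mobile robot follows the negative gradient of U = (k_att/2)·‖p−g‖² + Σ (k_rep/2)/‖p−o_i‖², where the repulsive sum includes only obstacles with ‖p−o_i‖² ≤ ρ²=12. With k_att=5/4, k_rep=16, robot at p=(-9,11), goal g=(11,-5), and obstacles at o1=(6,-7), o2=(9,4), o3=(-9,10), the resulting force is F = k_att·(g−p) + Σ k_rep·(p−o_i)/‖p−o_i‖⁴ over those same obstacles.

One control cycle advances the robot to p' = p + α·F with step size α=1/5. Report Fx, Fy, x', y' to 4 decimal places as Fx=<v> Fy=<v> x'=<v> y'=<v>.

Fx=25.0000 Fy=-4.0000 x'=-4.0000 y'=10.2000

F_att = 5/4·(g−p) = 5/4·(20,-16) = (25.0000,-20.0000)
o1: d²=549 > ρ²=12 → inactive
o2: d²=373 > ρ²=12 → inactive
o3: d²=1 ≤ ρ²=12; F_rep = 16·(0,1)/1² = (0.0000,16.0000)
F = F_att + ΣF_rep = (25.0000,-4.0000)
p' = p + 1/5·F = (-4.0000,10.2000)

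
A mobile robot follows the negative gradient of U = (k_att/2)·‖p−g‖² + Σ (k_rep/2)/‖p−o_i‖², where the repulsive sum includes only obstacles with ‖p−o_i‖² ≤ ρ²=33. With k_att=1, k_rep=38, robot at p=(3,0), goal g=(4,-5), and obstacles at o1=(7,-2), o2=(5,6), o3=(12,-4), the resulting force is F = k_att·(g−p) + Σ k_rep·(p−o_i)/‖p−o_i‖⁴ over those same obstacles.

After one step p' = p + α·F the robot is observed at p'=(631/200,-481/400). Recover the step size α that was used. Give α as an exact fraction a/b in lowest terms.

F_att = 1·(g−p) = 1·(1,-5) = (1.0000,-5.0000)
o1: d²=20 ≤ ρ²=33; F_rep = 38·(-4,2)/20² = (-0.3800,0.1900)
o2: d²=40 > ρ²=33 → inactive
o3: d²=97 > ρ²=33 → inactive
F = F_att + ΣF_rep = (0.6200,-4.8100)
Δp = p'−p = (0.1550,-1.2025); α = Δx/Fx = (31/200) / (31/50) = 1/4
check: Δy/Fy = (-481/400) / (-481/100) = 1/4 ✓

α = 1/4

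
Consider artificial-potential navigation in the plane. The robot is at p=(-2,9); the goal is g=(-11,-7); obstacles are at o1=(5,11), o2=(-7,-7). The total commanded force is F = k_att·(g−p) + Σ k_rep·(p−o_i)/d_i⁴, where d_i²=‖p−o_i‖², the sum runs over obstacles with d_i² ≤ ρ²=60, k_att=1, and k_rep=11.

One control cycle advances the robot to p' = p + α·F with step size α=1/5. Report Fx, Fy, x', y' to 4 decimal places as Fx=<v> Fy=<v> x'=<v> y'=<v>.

F_att = 1·(g−p) = 1·(-9,-16) = (-9.0000,-16.0000)
o1: d²=53 ≤ ρ²=60; F_rep = 11·(-7,-2)/53² = (-0.0274,-0.0078)
o2: d²=281 > ρ²=60 → inactive
F = F_att + ΣF_rep = (-9.0274,-16.0078)
p' = p + 1/5·F = (-3.8055,5.7984)

Fx=-9.0274 Fy=-16.0078 x'=-3.8055 y'=5.7984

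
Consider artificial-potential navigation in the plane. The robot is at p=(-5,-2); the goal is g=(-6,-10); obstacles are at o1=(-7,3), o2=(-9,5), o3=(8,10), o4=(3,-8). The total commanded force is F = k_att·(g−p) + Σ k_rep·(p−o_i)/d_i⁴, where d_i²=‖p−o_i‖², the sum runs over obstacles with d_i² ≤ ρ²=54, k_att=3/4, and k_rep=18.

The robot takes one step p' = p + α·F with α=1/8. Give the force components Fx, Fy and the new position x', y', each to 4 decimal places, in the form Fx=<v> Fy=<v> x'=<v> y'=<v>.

Fx=-0.7072 Fy=-6.1070 x'=-5.0884 y'=-2.7634

F_att = 3/4·(g−p) = 3/4·(-1,-8) = (-0.7500,-6.0000)
o1: d²=29 ≤ ρ²=54; F_rep = 18·(2,-5)/29² = (0.0428,-0.1070)
o2: d²=65 > ρ²=54 → inactive
o3: d²=313 > ρ²=54 → inactive
o4: d²=100 > ρ²=54 → inactive
F = F_att + ΣF_rep = (-0.7072,-6.1070)
p' = p + 1/8·F = (-5.0884,-2.7634)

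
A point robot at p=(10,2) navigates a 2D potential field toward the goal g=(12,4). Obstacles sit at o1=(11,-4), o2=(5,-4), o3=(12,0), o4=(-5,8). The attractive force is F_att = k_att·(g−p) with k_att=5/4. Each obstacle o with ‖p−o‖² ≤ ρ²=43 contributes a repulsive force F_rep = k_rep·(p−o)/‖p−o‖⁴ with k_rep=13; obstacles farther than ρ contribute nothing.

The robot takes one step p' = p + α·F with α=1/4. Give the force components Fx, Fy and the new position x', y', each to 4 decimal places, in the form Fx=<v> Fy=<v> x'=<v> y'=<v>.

F_att = 5/4·(g−p) = 5/4·(2,2) = (2.5000,2.5000)
o1: d²=37 ≤ ρ²=43; F_rep = 13·(-1,6)/37² = (-0.0095,0.0570)
o2: d²=61 > ρ²=43 → inactive
o3: d²=8 ≤ ρ²=43; F_rep = 13·(-2,2)/8² = (-0.4062,0.4062)
o4: d²=261 > ρ²=43 → inactive
F = F_att + ΣF_rep = (2.0843,2.9632)
p' = p + 1/4·F = (10.5211,2.7408)

Fx=2.0843 Fy=2.9632 x'=10.5211 y'=2.7408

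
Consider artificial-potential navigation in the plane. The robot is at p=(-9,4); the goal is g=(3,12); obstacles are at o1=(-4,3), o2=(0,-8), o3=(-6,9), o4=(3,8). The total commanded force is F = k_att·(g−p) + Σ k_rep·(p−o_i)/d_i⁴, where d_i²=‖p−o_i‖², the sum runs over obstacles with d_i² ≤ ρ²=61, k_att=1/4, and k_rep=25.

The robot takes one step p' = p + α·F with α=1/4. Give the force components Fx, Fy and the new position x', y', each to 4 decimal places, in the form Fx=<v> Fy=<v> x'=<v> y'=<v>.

Fx=2.7502 Fy=1.9289 x'=-8.3124 y'=4.4822

F_att = 1/4·(g−p) = 1/4·(12,8) = (3.0000,2.0000)
o1: d²=26 ≤ ρ²=61; F_rep = 25·(-5,1)/26² = (-0.1849,0.0370)
o2: d²=225 > ρ²=61 → inactive
o3: d²=34 ≤ ρ²=61; F_rep = 25·(-3,-5)/34² = (-0.0649,-0.1081)
o4: d²=160 > ρ²=61 → inactive
F = F_att + ΣF_rep = (2.7502,1.9289)
p' = p + 1/4·F = (-8.3124,4.4822)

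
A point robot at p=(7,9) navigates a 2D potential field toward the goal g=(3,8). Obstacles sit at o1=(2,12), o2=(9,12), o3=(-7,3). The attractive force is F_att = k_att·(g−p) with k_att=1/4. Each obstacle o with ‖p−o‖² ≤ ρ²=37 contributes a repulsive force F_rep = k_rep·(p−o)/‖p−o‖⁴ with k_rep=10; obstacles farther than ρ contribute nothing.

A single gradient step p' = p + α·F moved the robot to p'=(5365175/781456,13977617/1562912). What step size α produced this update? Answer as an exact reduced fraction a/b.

F_att = 1/4·(g−p) = 1/4·(-4,-1) = (-1.0000,-0.2500)
o1: d²=34 ≤ ρ²=37; F_rep = 10·(5,-3)/34² = (0.0433,-0.0260)
o2: d²=13 ≤ ρ²=37; F_rep = 10·(-2,-3)/13² = (-0.1183,-0.1775)
o3: d²=232 > ρ²=37 → inactive
F = F_att + ΣF_rep = (-1.0751,-0.4535)
Δp = p'−p = (-0.1344,-0.0567); α = Δx/Fx = (-105017/781456) / (-105017/97682) = 1/8
check: Δy/Fy = (-88591/1562912) / (-88591/195364) = 1/8 ✓

α = 1/8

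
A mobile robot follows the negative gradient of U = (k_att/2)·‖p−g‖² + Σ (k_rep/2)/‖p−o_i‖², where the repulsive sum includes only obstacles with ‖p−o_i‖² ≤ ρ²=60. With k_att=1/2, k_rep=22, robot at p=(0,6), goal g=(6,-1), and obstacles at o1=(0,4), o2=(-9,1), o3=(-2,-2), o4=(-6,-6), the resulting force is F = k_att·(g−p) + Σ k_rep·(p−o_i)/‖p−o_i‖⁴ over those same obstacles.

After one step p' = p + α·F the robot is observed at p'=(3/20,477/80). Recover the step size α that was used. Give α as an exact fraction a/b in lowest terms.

α = 1/20

F_att = 1/2·(g−p) = 1/2·(6,-7) = (3.0000,-3.5000)
o1: d²=4 ≤ ρ²=60; F_rep = 22·(0,2)/4² = (0.0000,2.7500)
o2: d²=106 > ρ²=60 → inactive
o3: d²=68 > ρ²=60 → inactive
o4: d²=180 > ρ²=60 → inactive
F = F_att + ΣF_rep = (3.0000,-0.7500)
Δp = p'−p = (0.1500,-0.0375); α = Δx/Fx = (3/20) / (3) = 1/20
check: Δy/Fy = (-3/80) / (-3/4) = 1/20 ✓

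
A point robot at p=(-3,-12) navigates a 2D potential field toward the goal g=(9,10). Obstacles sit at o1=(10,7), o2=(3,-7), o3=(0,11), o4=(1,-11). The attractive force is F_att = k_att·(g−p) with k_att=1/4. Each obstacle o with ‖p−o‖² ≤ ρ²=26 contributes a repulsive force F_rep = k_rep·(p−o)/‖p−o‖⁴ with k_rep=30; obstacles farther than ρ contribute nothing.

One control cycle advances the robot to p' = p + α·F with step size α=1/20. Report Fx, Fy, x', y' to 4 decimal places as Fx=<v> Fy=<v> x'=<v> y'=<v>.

Fx=2.5848 Fy=5.3962 x'=-2.8708 y'=-11.7302

F_att = 1/4·(g−p) = 1/4·(12,22) = (3.0000,5.5000)
o1: d²=530 > ρ²=26 → inactive
o2: d²=61 > ρ²=26 → inactive
o3: d²=538 > ρ²=26 → inactive
o4: d²=17 ≤ ρ²=26; F_rep = 30·(-4,-1)/17² = (-0.4152,-0.1038)
F = F_att + ΣF_rep = (2.5848,5.3962)
p' = p + 1/20·F = (-2.8708,-11.7302)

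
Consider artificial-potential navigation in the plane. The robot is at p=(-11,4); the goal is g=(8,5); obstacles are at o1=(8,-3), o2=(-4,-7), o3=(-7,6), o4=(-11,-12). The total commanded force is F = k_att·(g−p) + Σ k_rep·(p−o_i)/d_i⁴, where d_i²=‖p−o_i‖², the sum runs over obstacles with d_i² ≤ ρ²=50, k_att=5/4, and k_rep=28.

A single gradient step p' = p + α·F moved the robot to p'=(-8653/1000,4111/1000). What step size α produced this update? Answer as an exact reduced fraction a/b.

α = 1/10

F_att = 5/4·(g−p) = 5/4·(19,1) = (23.7500,1.2500)
o1: d²=410 > ρ²=50 → inactive
o2: d²=170 > ρ²=50 → inactive
o3: d²=20 ≤ ρ²=50; F_rep = 28·(-4,-2)/20² = (-0.2800,-0.1400)
o4: d²=256 > ρ²=50 → inactive
F = F_att + ΣF_rep = (23.4700,1.1100)
Δp = p'−p = (2.3470,0.1110); α = Δx/Fx = (2347/1000) / (2347/100) = 1/10
check: Δy/Fy = (111/1000) / (111/100) = 1/10 ✓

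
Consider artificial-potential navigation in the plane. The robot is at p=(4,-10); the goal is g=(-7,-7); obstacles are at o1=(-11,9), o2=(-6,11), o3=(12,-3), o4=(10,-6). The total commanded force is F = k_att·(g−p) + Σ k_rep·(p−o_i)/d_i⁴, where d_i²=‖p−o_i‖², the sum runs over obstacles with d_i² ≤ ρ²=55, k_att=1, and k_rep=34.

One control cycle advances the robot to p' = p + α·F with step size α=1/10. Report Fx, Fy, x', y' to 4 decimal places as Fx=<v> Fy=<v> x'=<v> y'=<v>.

Fx=-11.0754 Fy=2.9497 x'=2.8925 y'=-9.7050

F_att = 1·(g−p) = 1·(-11,3) = (-11.0000,3.0000)
o1: d²=586 > ρ²=55 → inactive
o2: d²=541 > ρ²=55 → inactive
o3: d²=113 > ρ²=55 → inactive
o4: d²=52 ≤ ρ²=55; F_rep = 34·(-6,-4)/52² = (-0.0754,-0.0503)
F = F_att + ΣF_rep = (-11.0754,2.9497)
p' = p + 1/10·F = (2.8925,-9.7050)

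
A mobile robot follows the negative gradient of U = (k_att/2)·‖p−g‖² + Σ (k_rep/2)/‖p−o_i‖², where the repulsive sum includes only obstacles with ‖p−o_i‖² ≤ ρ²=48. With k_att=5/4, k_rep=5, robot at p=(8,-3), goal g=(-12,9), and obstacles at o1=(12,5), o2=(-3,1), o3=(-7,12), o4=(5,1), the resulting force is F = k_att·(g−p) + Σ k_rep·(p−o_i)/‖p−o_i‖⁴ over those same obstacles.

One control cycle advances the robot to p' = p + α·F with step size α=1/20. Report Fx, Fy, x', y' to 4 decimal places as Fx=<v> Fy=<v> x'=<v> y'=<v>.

F_att = 5/4·(g−p) = 5/4·(-20,12) = (-25.0000,15.0000)
o1: d²=80 > ρ²=48 → inactive
o2: d²=137 > ρ²=48 → inactive
o3: d²=450 > ρ²=48 → inactive
o4: d²=25 ≤ ρ²=48; F_rep = 5·(3,-4)/25² = (0.0240,-0.0320)
F = F_att + ΣF_rep = (-24.9760,14.9680)
p' = p + 1/20·F = (6.7512,-2.2516)

Fx=-24.9760 Fy=14.9680 x'=6.7512 y'=-2.2516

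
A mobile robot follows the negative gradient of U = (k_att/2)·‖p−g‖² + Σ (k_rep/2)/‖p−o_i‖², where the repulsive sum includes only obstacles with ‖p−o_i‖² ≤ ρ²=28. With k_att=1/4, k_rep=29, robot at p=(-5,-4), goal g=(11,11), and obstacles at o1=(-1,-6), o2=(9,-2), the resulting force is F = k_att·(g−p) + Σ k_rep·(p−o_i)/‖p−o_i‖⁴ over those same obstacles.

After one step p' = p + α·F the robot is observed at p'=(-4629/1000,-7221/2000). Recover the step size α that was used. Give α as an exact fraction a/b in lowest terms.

α = 1/10

F_att = 1/4·(g−p) = 1/4·(16,15) = (4.0000,3.7500)
o1: d²=20 ≤ ρ²=28; F_rep = 29·(-4,2)/20² = (-0.2900,0.1450)
o2: d²=200 > ρ²=28 → inactive
F = F_att + ΣF_rep = (3.7100,3.8950)
Δp = p'−p = (0.3710,0.3895); α = Δx/Fx = (371/1000) / (371/100) = 1/10
check: Δy/Fy = (779/2000) / (779/200) = 1/10 ✓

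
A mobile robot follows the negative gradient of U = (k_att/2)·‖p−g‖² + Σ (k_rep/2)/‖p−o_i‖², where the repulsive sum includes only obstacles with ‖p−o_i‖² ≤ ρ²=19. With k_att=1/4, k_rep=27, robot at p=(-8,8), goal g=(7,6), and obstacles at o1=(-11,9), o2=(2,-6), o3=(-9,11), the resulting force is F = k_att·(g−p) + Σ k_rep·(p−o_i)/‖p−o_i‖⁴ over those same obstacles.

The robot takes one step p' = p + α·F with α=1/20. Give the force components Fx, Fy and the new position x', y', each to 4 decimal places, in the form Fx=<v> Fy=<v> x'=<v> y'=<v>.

Fx=4.8300 Fy=-1.5800 x'=-7.7585 y'=7.9210

F_att = 1/4·(g−p) = 1/4·(15,-2) = (3.7500,-0.5000)
o1: d²=10 ≤ ρ²=19; F_rep = 27·(3,-1)/10² = (0.8100,-0.2700)
o2: d²=296 > ρ²=19 → inactive
o3: d²=10 ≤ ρ²=19; F_rep = 27·(1,-3)/10² = (0.2700,-0.8100)
F = F_att + ΣF_rep = (4.8300,-1.5800)
p' = p + 1/20·F = (-7.7585,7.9210)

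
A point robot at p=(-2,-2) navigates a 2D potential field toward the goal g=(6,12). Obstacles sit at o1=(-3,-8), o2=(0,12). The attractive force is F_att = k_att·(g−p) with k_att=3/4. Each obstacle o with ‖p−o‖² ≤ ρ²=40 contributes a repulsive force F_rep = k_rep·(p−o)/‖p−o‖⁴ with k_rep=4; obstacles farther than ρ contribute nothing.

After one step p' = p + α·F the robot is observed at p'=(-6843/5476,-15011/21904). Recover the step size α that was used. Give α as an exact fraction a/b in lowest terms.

F_att = 3/4·(g−p) = 3/4·(8,14) = (6.0000,10.5000)
o1: d²=37 ≤ ρ²=40; F_rep = 4·(1,6)/37² = (0.0029,0.0175)
o2: d²=200 > ρ²=40 → inactive
F = F_att + ΣF_rep = (6.0029,10.5175)
Δp = p'−p = (0.7504,1.3147); α = Δx/Fx = (4109/5476) / (8218/1369) = 1/8
check: Δy/Fy = (28797/21904) / (28797/2738) = 1/8 ✓

α = 1/8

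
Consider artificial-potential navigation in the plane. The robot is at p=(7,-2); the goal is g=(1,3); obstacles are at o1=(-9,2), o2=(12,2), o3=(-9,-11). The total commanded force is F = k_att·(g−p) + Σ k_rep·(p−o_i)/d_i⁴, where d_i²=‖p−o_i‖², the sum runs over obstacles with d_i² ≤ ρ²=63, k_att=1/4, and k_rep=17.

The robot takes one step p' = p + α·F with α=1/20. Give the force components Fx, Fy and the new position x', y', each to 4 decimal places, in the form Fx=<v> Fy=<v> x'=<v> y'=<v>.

Fx=-1.5506 Fy=1.2095 x'=6.9225 y'=-1.9395

F_att = 1/4·(g−p) = 1/4·(-6,5) = (-1.5000,1.2500)
o1: d²=272 > ρ²=63 → inactive
o2: d²=41 ≤ ρ²=63; F_rep = 17·(-5,-4)/41² = (-0.0506,-0.0405)
o3: d²=337 > ρ²=63 → inactive
F = F_att + ΣF_rep = (-1.5506,1.2095)
p' = p + 1/20·F = (6.9225,-1.9395)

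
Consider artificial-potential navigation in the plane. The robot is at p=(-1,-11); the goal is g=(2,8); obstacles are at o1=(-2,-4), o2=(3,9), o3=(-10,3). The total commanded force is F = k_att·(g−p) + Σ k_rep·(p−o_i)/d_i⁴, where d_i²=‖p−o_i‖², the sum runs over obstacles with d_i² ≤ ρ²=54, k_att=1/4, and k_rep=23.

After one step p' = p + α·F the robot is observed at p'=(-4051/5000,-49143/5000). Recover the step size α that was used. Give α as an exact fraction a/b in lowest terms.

α = 1/4

F_att = 1/4·(g−p) = 1/4·(3,19) = (0.7500,4.7500)
o1: d²=50 ≤ ρ²=54; F_rep = 23·(1,-7)/50² = (0.0092,-0.0644)
o2: d²=416 > ρ²=54 → inactive
o3: d²=277 > ρ²=54 → inactive
F = F_att + ΣF_rep = (0.7592,4.6856)
Δp = p'−p = (0.1898,1.1714); α = Δx/Fx = (949/5000) / (949/1250) = 1/4
check: Δy/Fy = (5857/5000) / (5857/1250) = 1/4 ✓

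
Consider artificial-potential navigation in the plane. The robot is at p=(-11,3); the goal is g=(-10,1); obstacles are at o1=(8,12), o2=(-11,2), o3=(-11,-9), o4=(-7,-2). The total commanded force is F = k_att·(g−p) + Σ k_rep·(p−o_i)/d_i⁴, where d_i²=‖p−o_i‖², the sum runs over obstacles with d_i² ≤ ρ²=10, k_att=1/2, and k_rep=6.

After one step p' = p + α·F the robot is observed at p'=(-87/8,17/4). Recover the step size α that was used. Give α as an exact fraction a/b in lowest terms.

α = 1/4

F_att = 1/2·(g−p) = 1/2·(1,-2) = (0.5000,-1.0000)
o1: d²=442 > ρ²=10 → inactive
o2: d²=1 ≤ ρ²=10; F_rep = 6·(0,1)/1² = (0.0000,6.0000)
o3: d²=144 > ρ²=10 → inactive
o4: d²=41 > ρ²=10 → inactive
F = F_att + ΣF_rep = (0.5000,5.0000)
Δp = p'−p = (0.1250,1.2500); α = Δx/Fx = (1/8) / (1/2) = 1/4
check: Δy/Fy = (5/4) / (5) = 1/4 ✓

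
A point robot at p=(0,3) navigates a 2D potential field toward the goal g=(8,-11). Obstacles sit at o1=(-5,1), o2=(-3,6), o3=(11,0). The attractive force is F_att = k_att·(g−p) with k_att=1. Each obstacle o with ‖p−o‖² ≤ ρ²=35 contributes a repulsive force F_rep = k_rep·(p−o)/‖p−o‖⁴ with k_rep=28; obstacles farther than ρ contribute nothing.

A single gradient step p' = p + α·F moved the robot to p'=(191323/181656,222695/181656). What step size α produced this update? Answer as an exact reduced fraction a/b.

F_att = 1·(g−p) = 1·(8,-14) = (8.0000,-14.0000)
o1: d²=29 ≤ ρ²=35; F_rep = 28·(5,2)/29² = (0.1665,0.0666)
o2: d²=18 ≤ ρ²=35; F_rep = 28·(3,-3)/18² = (0.2593,-0.2593)
o3: d²=130 > ρ²=35 → inactive
F = F_att + ΣF_rep = (8.4257,-14.1927)
Δp = p'−p = (1.0532,-1.7741); α = Δx/Fx = (191323/181656) / (191323/22707) = 1/8
check: Δy/Fy = (-322273/181656) / (-322273/22707) = 1/8 ✓

α = 1/8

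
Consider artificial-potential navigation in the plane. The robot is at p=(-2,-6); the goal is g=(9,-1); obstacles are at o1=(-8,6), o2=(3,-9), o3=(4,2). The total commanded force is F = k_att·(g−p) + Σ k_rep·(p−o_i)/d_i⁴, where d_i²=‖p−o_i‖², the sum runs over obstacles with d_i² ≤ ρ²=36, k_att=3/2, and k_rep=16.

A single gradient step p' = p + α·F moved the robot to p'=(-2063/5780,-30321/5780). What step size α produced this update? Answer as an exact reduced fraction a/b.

α = 1/10

F_att = 3/2·(g−p) = 3/2·(11,5) = (16.5000,7.5000)
o1: d²=180 > ρ²=36 → inactive
o2: d²=34 ≤ ρ²=36; F_rep = 16·(-5,3)/34² = (-0.0692,0.0415)
o3: d²=100 > ρ²=36 → inactive
F = F_att + ΣF_rep = (16.4308,7.5415)
Δp = p'−p = (1.6431,0.7542); α = Δx/Fx = (9497/5780) / (9497/578) = 1/10
check: Δy/Fy = (4359/5780) / (4359/578) = 1/10 ✓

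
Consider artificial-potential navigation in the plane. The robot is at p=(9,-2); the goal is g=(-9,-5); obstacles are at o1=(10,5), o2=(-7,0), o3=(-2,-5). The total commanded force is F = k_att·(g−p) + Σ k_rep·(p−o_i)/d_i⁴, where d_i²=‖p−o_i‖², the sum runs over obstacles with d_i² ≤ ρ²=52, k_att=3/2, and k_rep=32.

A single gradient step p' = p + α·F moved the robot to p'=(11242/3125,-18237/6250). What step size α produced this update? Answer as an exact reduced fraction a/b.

α = 1/5

F_att = 3/2·(g−p) = 3/2·(-18,-3) = (-27.0000,-4.5000)
o1: d²=50 ≤ ρ²=52; F_rep = 32·(-1,-7)/50² = (-0.0128,-0.0896)
o2: d²=260 > ρ²=52 → inactive
o3: d²=130 > ρ²=52 → inactive
F = F_att + ΣF_rep = (-27.0128,-4.5896)
Δp = p'−p = (-5.4026,-0.9179); α = Δx/Fx = (-16883/3125) / (-16883/625) = 1/5
check: Δy/Fy = (-5737/6250) / (-5737/1250) = 1/5 ✓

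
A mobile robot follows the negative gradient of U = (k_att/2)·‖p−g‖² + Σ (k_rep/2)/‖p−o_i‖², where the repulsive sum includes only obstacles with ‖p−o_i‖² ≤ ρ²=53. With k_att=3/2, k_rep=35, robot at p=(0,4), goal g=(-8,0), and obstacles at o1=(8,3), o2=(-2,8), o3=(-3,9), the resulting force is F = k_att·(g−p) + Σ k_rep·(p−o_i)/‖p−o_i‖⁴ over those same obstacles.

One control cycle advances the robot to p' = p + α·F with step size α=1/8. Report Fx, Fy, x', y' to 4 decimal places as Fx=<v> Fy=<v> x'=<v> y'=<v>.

Fx=-11.7342 Fy=-6.5014 x'=-1.4668 y'=3.1873

F_att = 3/2·(g−p) = 3/2·(-8,-4) = (-12.0000,-6.0000)
o1: d²=65 > ρ²=53 → inactive
o2: d²=20 ≤ ρ²=53; F_rep = 35·(2,-4)/20² = (0.1750,-0.3500)
o3: d²=34 ≤ ρ²=53; F_rep = 35·(3,-5)/34² = (0.0908,-0.1514)
F = F_att + ΣF_rep = (-11.7342,-6.5014)
p' = p + 1/8·F = (-1.4668,3.1873)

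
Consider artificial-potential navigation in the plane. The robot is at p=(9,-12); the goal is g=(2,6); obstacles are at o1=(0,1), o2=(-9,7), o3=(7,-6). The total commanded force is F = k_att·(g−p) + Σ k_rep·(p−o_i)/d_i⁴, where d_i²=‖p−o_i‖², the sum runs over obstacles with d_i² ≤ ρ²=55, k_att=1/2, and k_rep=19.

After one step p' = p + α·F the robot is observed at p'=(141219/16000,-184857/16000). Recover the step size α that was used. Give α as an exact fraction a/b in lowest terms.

α = 1/20

F_att = 1/2·(g−p) = 1/2·(-7,18) = (-3.5000,9.0000)
o1: d²=250 > ρ²=55 → inactive
o2: d²=685 > ρ²=55 → inactive
o3: d²=40 ≤ ρ²=55; F_rep = 19·(2,-6)/40² = (0.0238,-0.0712)
F = F_att + ΣF_rep = (-3.4762,8.9288)
Δp = p'−p = (-0.1738,0.4464); α = Δx/Fx = (-2781/16000) / (-2781/800) = 1/20
check: Δy/Fy = (7143/16000) / (7143/800) = 1/20 ✓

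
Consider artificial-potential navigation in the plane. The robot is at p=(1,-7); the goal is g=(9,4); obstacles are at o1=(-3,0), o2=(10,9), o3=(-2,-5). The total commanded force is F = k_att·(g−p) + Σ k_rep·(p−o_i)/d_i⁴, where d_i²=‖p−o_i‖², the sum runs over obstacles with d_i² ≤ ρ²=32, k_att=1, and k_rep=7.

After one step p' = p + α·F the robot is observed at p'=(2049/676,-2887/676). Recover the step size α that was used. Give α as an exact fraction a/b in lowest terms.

α = 1/4

F_att = 1·(g−p) = 1·(8,11) = (8.0000,11.0000)
o1: d²=65 > ρ²=32 → inactive
o2: d²=337 > ρ²=32 → inactive
o3: d²=13 ≤ ρ²=32; F_rep = 7·(3,-2)/13² = (0.1243,-0.0828)
F = F_att + ΣF_rep = (8.1243,10.9172)
Δp = p'−p = (2.0311,2.7293); α = Δx/Fx = (1373/676) / (1373/169) = 1/4
check: Δy/Fy = (1845/676) / (1845/169) = 1/4 ✓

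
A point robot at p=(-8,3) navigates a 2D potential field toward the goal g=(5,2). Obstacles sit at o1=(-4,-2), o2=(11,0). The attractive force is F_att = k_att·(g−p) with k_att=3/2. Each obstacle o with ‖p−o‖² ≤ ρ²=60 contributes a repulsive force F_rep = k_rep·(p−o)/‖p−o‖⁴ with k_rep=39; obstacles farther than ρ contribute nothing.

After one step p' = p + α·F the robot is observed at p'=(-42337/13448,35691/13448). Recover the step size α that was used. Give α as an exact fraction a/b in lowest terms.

F_att = 3/2·(g−p) = 3/2·(13,-1) = (19.5000,-1.5000)
o1: d²=41 ≤ ρ²=60; F_rep = 39·(-4,5)/41² = (-0.0928,0.1160)
o2: d²=370 > ρ²=60 → inactive
F = F_att + ΣF_rep = (19.4072,-1.3840)
Δp = p'−p = (4.8518,-0.3460); α = Δx/Fx = (65247/13448) / (65247/3362) = 1/4
check: Δy/Fy = (-4653/13448) / (-4653/3362) = 1/4 ✓

α = 1/4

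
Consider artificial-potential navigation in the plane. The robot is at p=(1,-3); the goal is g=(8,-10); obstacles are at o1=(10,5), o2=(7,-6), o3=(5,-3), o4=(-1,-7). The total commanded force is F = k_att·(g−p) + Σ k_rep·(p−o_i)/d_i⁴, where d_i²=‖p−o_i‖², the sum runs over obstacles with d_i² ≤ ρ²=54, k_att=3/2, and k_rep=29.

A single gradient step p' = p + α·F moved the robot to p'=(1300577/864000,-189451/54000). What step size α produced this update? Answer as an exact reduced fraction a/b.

α = 1/20

F_att = 3/2·(g−p) = 3/2·(7,-7) = (10.5000,-10.5000)
o1: d²=145 > ρ²=54 → inactive
o2: d²=45 ≤ ρ²=54; F_rep = 29·(-6,3)/45² = (-0.0859,0.0430)
o3: d²=16 ≤ ρ²=54; F_rep = 29·(-4,0)/16² = (-0.4531,0.0000)
o4: d²=20 ≤ ρ²=54; F_rep = 29·(2,4)/20² = (0.1450,0.2900)
F = F_att + ΣF_rep = (10.1059,-10.1670)
Δp = p'−p = (0.5053,-0.5084); α = Δx/Fx = (436577/864000) / (436577/43200) = 1/20
check: Δy/Fy = (-27451/54000) / (-27451/2700) = 1/20 ✓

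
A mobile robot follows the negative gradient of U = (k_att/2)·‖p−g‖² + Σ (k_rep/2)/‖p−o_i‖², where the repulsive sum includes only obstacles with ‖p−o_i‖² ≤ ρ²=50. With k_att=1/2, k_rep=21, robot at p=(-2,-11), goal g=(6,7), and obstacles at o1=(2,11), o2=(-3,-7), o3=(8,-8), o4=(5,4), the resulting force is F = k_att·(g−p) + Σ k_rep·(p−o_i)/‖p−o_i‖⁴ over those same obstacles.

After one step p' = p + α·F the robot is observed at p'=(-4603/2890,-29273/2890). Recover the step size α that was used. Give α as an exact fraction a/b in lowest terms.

F_att = 1/2·(g−p) = 1/2·(8,18) = (4.0000,9.0000)
o1: d²=500 > ρ²=50 → inactive
o2: d²=17 ≤ ρ²=50; F_rep = 21·(1,-4)/17² = (0.0727,-0.2907)
o3: d²=109 > ρ²=50 → inactive
o4: d²=274 > ρ²=50 → inactive
F = F_att + ΣF_rep = (4.0727,8.7093)
Δp = p'−p = (0.4073,0.8709); α = Δx/Fx = (1177/2890) / (1177/289) = 1/10
check: Δy/Fy = (2517/2890) / (2517/289) = 1/10 ✓

α = 1/10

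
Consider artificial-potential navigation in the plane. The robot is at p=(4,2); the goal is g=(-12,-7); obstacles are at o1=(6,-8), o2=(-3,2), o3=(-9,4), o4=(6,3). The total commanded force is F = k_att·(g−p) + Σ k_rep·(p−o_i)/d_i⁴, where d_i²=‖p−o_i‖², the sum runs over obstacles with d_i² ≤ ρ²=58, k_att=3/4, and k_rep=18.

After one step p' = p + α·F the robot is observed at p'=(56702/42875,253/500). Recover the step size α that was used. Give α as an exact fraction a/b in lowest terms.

α = 1/5

F_att = 3/4·(g−p) = 3/4·(-16,-9) = (-12.0000,-6.7500)
o1: d²=104 > ρ²=58 → inactive
o2: d²=49 ≤ ρ²=58; F_rep = 18·(7,0)/49² = (0.0525,0.0000)
o3: d²=173 > ρ²=58 → inactive
o4: d²=5 ≤ ρ²=58; F_rep = 18·(-2,-1)/5² = (-1.4400,-0.7200)
F = F_att + ΣF_rep = (-13.3875,-7.4700)
Δp = p'−p = (-2.6775,-1.4940); α = Δx/Fx = (-114798/42875) / (-114798/8575) = 1/5
check: Δy/Fy = (-747/500) / (-747/100) = 1/5 ✓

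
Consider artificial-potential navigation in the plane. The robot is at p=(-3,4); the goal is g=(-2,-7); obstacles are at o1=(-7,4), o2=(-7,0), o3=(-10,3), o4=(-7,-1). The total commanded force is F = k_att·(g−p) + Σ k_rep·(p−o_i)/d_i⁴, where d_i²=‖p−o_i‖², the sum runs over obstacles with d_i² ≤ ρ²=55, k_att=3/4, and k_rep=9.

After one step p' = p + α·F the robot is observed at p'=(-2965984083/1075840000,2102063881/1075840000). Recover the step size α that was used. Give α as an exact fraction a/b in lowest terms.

α = 1/4

F_att = 3/4·(g−p) = 3/4·(1,-11) = (0.7500,-8.2500)
o1: d²=16 ≤ ρ²=55; F_rep = 9·(4,0)/16² = (0.1406,0.0000)
o2: d²=32 ≤ ρ²=55; F_rep = 9·(4,4)/32² = (0.0352,0.0352)
o3: d²=50 ≤ ρ²=55; F_rep = 9·(7,1)/50² = (0.0252,0.0036)
o4: d²=41 ≤ ρ²=55; F_rep = 9·(4,5)/41² = (0.0214,0.0268)
F = F_att + ΣF_rep = (0.9724,-8.1845)
Δp = p'−p = (0.2431,-2.0461); α = Δx/Fx = (261535917/1075840000) / (261535917/268960000) = 1/4
check: Δy/Fy = (-2201296119/1075840000) / (-2201296119/268960000) = 1/4 ✓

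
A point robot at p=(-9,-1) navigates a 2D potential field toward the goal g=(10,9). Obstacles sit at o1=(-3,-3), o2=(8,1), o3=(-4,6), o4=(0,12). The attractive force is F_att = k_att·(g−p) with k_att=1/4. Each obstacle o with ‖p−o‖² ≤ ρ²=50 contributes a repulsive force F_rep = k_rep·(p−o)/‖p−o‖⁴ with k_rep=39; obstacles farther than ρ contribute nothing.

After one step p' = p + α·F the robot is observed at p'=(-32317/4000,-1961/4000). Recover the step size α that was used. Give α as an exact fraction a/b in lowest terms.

F_att = 1/4·(g−p) = 1/4·(19,10) = (4.7500,2.5000)
o1: d²=40 ≤ ρ²=50; F_rep = 39·(-6,2)/40² = (-0.1462,0.0488)
o2: d²=293 > ρ²=50 → inactive
o3: d²=74 > ρ²=50 → inactive
o4: d²=250 > ρ²=50 → inactive
F = F_att + ΣF_rep = (4.6037,2.5488)
Δp = p'−p = (0.9207,0.5098); α = Δx/Fx = (3683/4000) / (3683/800) = 1/5
check: Δy/Fy = (2039/4000) / (2039/800) = 1/5 ✓

α = 1/5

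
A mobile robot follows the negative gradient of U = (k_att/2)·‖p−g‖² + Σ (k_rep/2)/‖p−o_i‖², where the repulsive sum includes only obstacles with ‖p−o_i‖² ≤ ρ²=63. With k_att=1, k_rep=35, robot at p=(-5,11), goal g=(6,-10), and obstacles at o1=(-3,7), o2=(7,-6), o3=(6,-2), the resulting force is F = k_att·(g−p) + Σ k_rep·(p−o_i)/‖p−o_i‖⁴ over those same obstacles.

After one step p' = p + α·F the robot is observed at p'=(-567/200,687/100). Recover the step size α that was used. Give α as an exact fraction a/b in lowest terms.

F_att = 1·(g−p) = 1·(11,-21) = (11.0000,-21.0000)
o1: d²=20 ≤ ρ²=63; F_rep = 35·(-2,4)/20² = (-0.1750,0.3500)
o2: d²=433 > ρ²=63 → inactive
o3: d²=290 > ρ²=63 → inactive
F = F_att + ΣF_rep = (10.8250,-20.6500)
Δp = p'−p = (2.1650,-4.1300); α = Δx/Fx = (433/200) / (433/40) = 1/5
check: Δy/Fy = (-413/100) / (-413/20) = 1/5 ✓

α = 1/5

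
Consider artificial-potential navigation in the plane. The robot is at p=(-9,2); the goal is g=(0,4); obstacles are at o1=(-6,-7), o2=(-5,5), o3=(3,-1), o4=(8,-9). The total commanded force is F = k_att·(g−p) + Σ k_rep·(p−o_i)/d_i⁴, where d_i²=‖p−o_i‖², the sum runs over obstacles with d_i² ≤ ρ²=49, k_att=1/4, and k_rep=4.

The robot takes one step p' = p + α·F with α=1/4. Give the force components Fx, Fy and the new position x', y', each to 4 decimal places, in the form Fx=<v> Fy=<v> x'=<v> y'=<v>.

F_att = 1/4·(g−p) = 1/4·(9,2) = (2.2500,0.5000)
o1: d²=90 > ρ²=49 → inactive
o2: d²=25 ≤ ρ²=49; F_rep = 4·(-4,-3)/25² = (-0.0256,-0.0192)
o3: d²=153 > ρ²=49 → inactive
o4: d²=410 > ρ²=49 → inactive
F = F_att + ΣF_rep = (2.2244,0.4808)
p' = p + 1/4·F = (-8.4439,2.1202)

Fx=2.2244 Fy=0.4808 x'=-8.4439 y'=2.1202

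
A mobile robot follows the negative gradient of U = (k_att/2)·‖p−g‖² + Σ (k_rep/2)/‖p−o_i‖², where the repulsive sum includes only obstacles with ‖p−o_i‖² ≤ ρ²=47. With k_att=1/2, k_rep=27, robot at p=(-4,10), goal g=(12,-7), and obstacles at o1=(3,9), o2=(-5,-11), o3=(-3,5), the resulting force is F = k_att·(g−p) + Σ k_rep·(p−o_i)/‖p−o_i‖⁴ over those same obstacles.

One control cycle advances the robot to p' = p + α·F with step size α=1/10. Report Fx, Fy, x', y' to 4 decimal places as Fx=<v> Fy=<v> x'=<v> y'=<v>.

Fx=7.9601 Fy=-8.3003 x'=-3.2040 y'=9.1700

F_att = 1/2·(g−p) = 1/2·(16,-17) = (8.0000,-8.5000)
o1: d²=50 > ρ²=47 → inactive
o2: d²=442 > ρ²=47 → inactive
o3: d²=26 ≤ ρ²=47; F_rep = 27·(-1,5)/26² = (-0.0399,0.1997)
F = F_att + ΣF_rep = (7.9601,-8.3003)
p' = p + 1/10·F = (-3.2040,9.1700)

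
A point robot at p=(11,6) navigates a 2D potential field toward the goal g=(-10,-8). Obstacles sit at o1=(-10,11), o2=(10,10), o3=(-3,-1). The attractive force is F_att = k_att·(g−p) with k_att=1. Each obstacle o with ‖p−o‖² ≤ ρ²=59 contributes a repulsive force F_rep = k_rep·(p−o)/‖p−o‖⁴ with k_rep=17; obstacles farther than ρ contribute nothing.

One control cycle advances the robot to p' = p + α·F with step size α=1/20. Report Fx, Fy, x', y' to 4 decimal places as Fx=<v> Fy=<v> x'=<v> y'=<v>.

F_att = 1·(g−p) = 1·(-21,-14) = (-21.0000,-14.0000)
o1: d²=466 > ρ²=59 → inactive
o2: d²=17 ≤ ρ²=59; F_rep = 17·(1,-4)/17² = (0.0588,-0.2353)
o3: d²=245 > ρ²=59 → inactive
F = F_att + ΣF_rep = (-20.9412,-14.2353)
p' = p + 1/20·F = (9.9529,5.2882)

Fx=-20.9412 Fy=-14.2353 x'=9.9529 y'=5.2882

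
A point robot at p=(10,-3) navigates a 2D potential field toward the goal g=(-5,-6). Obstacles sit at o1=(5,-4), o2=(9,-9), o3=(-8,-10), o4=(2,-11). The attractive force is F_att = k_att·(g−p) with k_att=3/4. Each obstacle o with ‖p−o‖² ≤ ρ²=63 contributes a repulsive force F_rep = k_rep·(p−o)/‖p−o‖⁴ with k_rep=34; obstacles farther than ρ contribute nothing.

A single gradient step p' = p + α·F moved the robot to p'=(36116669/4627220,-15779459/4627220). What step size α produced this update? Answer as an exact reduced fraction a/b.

F_att = 3/4·(g−p) = 3/4·(-15,-3) = (-11.2500,-2.2500)
o1: d²=26 ≤ ρ²=63; F_rep = 34·(5,1)/26² = (0.2515,0.0503)
o2: d²=37 ≤ ρ²=63; F_rep = 34·(1,6)/37² = (0.0248,0.1490)
o3: d²=373 > ρ²=63 → inactive
o4: d²=128 > ρ²=63 → inactive
F = F_att + ΣF_rep = (-10.9737,-2.0507)
Δp = p'−p = (-2.1947,-0.4101); α = Δx/Fx = (-10155531/4627220) / (-10155531/925444) = 1/5
check: Δy/Fy = (-1897799/4627220) / (-1897799/925444) = 1/5 ✓

α = 1/5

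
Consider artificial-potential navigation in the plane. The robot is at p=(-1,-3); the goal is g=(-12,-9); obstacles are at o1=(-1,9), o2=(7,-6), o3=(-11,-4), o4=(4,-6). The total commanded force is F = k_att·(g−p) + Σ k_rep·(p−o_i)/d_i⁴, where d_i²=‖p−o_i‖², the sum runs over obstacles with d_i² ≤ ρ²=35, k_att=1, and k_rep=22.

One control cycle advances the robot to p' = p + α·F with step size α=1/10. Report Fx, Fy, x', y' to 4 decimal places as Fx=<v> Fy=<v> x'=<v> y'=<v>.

Fx=-11.0952 Fy=-5.9429 x'=-2.1095 y'=-3.5943

F_att = 1·(g−p) = 1·(-11,-6) = (-11.0000,-6.0000)
o1: d²=144 > ρ²=35 → inactive
o2: d²=73 > ρ²=35 → inactive
o3: d²=101 > ρ²=35 → inactive
o4: d²=34 ≤ ρ²=35; F_rep = 22·(-5,3)/34² = (-0.0952,0.0571)
F = F_att + ΣF_rep = (-11.0952,-5.9429)
p' = p + 1/10·F = (-2.1095,-3.5943)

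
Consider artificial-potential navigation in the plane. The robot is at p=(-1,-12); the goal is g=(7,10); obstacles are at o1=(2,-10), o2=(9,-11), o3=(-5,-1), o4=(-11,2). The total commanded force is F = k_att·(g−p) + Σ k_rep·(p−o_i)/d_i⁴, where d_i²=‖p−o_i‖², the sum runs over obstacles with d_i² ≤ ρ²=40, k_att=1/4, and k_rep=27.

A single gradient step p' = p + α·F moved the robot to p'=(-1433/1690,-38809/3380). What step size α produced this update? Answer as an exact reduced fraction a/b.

α = 1/10

F_att = 1/4·(g−p) = 1/4·(8,22) = (2.0000,5.5000)
o1: d²=13 ≤ ρ²=40; F_rep = 27·(-3,-2)/13² = (-0.4793,-0.3195)
o2: d²=101 > ρ²=40 → inactive
o3: d²=137 > ρ²=40 → inactive
o4: d²=296 > ρ²=40 → inactive
F = F_att + ΣF_rep = (1.5207,5.1805)
Δp = p'−p = (0.1521,0.5180); α = Δx/Fx = (257/1690) / (257/169) = 1/10
check: Δy/Fy = (1751/3380) / (1751/338) = 1/10 ✓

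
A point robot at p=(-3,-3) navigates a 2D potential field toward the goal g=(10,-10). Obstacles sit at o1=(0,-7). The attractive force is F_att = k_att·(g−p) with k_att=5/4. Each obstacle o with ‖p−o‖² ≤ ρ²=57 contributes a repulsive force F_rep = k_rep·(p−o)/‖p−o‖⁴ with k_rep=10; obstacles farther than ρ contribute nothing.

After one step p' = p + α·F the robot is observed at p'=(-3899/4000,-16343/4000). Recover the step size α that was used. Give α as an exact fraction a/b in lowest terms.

α = 1/8

F_att = 5/4·(g−p) = 5/4·(13,-7) = (16.2500,-8.7500)
o1: d²=25 ≤ ρ²=57; F_rep = 10·(-3,4)/25² = (-0.0480,0.0640)
F = F_att + ΣF_rep = (16.2020,-8.6860)
Δp = p'−p = (2.0253,-1.0857); α = Δx/Fx = (8101/4000) / (8101/500) = 1/8
check: Δy/Fy = (-4343/4000) / (-4343/500) = 1/8 ✓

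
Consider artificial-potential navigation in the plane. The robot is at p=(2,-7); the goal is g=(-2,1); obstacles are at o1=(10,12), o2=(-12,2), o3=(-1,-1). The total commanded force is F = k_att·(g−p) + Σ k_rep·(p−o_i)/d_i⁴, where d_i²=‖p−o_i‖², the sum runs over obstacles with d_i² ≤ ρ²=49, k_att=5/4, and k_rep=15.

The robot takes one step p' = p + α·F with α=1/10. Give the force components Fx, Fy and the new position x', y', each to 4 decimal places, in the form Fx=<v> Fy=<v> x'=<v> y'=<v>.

Fx=-4.9778 Fy=9.9556 x'=1.5022 y'=-6.0044

F_att = 5/4·(g−p) = 5/4·(-4,8) = (-5.0000,10.0000)
o1: d²=425 > ρ²=49 → inactive
o2: d²=277 > ρ²=49 → inactive
o3: d²=45 ≤ ρ²=49; F_rep = 15·(3,-6)/45² = (0.0222,-0.0444)
F = F_att + ΣF_rep = (-4.9778,9.9556)
p' = p + 1/10·F = (1.5022,-6.0044)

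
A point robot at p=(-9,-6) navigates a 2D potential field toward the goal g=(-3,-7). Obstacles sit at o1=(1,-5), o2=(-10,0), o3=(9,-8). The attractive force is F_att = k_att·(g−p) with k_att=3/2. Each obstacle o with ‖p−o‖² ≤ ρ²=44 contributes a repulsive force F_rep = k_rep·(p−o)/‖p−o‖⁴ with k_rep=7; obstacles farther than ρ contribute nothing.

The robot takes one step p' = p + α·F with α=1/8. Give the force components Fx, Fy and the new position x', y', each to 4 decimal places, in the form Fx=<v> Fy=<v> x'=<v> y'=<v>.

Fx=9.0051 Fy=-1.5307 x'=-7.8744 y'=-6.1913

F_att = 3/2·(g−p) = 3/2·(6,-1) = (9.0000,-1.5000)
o1: d²=101 > ρ²=44 → inactive
o2: d²=37 ≤ ρ²=44; F_rep = 7·(1,-6)/37² = (0.0051,-0.0307)
o3: d²=328 > ρ²=44 → inactive
F = F_att + ΣF_rep = (9.0051,-1.5307)
p' = p + 1/8·F = (-7.8744,-6.1913)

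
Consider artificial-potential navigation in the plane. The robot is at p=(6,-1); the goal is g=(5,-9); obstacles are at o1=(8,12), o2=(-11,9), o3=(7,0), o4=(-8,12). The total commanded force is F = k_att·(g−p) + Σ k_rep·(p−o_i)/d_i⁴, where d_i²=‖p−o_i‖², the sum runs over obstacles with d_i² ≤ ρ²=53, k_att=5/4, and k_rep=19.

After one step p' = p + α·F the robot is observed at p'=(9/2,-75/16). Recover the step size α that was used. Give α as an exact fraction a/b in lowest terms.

α = 1/4

F_att = 5/4·(g−p) = 5/4·(-1,-8) = (-1.2500,-10.0000)
o1: d²=173 > ρ²=53 → inactive
o2: d²=389 > ρ²=53 → inactive
o3: d²=2 ≤ ρ²=53; F_rep = 19·(-1,-1)/2² = (-4.7500,-4.7500)
o4: d²=365 > ρ²=53 → inactive
F = F_att + ΣF_rep = (-6.0000,-14.7500)
Δp = p'−p = (-1.5000,-3.6875); α = Δx/Fx = (-3/2) / (-6) = 1/4
check: Δy/Fy = (-59/16) / (-59/4) = 1/4 ✓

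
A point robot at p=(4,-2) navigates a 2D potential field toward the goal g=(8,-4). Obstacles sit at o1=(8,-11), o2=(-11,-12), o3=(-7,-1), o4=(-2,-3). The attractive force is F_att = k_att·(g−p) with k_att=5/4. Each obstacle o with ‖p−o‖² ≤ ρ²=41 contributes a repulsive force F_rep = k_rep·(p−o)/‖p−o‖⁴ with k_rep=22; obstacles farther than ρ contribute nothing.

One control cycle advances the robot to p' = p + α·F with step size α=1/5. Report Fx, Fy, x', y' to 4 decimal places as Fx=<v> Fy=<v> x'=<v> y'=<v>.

F_att = 5/4·(g−p) = 5/4·(4,-2) = (5.0000,-2.5000)
o1: d²=97 > ρ²=41 → inactive
o2: d²=325 > ρ²=41 → inactive
o3: d²=122 > ρ²=41 → inactive
o4: d²=37 ≤ ρ²=41; F_rep = 22·(6,1)/37² = (0.0964,0.0161)
F = F_att + ΣF_rep = (5.0964,-2.4839)
p' = p + 1/5·F = (5.0193,-2.4968)

Fx=5.0964 Fy=-2.4839 x'=5.0193 y'=-2.4968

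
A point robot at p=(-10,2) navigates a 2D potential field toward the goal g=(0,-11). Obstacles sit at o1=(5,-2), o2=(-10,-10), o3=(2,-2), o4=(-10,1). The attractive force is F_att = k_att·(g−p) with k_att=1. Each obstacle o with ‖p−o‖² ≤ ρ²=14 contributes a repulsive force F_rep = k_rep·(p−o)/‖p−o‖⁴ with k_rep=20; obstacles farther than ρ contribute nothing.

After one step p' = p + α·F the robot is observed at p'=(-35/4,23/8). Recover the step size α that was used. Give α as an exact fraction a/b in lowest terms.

α = 1/8

F_att = 1·(g−p) = 1·(10,-13) = (10.0000,-13.0000)
o1: d²=241 > ρ²=14 → inactive
o2: d²=144 > ρ²=14 → inactive
o3: d²=160 > ρ²=14 → inactive
o4: d²=1 ≤ ρ²=14; F_rep = 20·(0,1)/1² = (0.0000,20.0000)
F = F_att + ΣF_rep = (10.0000,7.0000)
Δp = p'−p = (1.2500,0.8750); α = Δx/Fx = (5/4) / (10) = 1/8
check: Δy/Fy = (7/8) / (7) = 1/8 ✓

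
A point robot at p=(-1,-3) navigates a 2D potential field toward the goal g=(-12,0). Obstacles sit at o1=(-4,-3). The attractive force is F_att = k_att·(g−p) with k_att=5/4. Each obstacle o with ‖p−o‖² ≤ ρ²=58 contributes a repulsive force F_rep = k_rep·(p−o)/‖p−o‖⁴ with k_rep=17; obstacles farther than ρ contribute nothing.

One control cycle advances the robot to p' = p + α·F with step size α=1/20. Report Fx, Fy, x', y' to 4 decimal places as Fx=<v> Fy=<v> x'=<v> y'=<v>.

Fx=-13.1204 Fy=3.7500 x'=-1.6560 y'=-2.8125

F_att = 5/4·(g−p) = 5/4·(-11,3) = (-13.7500,3.7500)
o1: d²=9 ≤ ρ²=58; F_rep = 17·(3,0)/9² = (0.6296,0.0000)
F = F_att + ΣF_rep = (-13.1204,3.7500)
p' = p + 1/20·F = (-1.6560,-2.8125)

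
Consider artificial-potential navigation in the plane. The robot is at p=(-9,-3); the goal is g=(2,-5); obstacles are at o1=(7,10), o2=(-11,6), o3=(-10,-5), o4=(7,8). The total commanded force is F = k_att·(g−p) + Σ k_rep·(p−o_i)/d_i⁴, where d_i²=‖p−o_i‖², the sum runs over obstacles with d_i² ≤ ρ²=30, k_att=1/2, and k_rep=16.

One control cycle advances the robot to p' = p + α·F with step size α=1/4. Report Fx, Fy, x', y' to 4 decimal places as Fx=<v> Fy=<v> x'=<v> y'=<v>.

F_att = 1/2·(g−p) = 1/2·(11,-2) = (5.5000,-1.0000)
o1: d²=425 > ρ²=30 → inactive
o2: d²=85 > ρ²=30 → inactive
o3: d²=5 ≤ ρ²=30; F_rep = 16·(1,2)/5² = (0.6400,1.2800)
o4: d²=377 > ρ²=30 → inactive
F = F_att + ΣF_rep = (6.1400,0.2800)
p' = p + 1/4·F = (-7.4650,-2.9300)

Fx=6.1400 Fy=0.2800 x'=-7.4650 y'=-2.9300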